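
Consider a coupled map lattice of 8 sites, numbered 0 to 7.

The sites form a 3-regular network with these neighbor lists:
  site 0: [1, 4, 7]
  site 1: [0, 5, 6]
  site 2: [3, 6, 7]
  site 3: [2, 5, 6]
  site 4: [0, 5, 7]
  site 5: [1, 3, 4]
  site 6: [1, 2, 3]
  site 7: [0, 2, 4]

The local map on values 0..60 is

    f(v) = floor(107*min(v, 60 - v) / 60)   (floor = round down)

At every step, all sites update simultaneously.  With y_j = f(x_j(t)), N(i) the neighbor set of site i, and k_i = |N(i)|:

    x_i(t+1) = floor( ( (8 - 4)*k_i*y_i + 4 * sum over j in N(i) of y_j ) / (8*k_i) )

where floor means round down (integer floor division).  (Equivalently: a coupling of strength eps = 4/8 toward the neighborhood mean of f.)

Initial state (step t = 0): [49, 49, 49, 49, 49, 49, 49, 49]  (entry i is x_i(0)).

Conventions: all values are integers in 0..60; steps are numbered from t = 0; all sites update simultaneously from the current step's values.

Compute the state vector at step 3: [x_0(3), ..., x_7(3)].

Answer: [48, 48, 48, 48, 48, 48, 48, 48]

Derivation:
t=0: [49, 49, 49, 49, 49, 49, 49, 49]
t=1: [19, 19, 19, 19, 19, 19, 19, 19]
t=2: [33, 33, 33, 33, 33, 33, 33, 33]
t=3: [48, 48, 48, 48, 48, 48, 48, 48]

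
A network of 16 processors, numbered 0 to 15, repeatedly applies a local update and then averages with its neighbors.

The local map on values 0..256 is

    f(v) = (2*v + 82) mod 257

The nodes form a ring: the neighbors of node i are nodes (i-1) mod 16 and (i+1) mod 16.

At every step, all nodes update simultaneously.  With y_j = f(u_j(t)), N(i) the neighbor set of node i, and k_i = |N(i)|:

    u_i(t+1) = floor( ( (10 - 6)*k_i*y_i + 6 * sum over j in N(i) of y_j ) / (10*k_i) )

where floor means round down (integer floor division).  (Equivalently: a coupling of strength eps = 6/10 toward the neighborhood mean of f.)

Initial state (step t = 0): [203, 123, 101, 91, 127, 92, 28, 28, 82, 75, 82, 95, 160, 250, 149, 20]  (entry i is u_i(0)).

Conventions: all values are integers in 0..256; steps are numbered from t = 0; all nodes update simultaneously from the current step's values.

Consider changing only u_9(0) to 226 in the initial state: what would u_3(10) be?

Answer: u_3(10) = 113
Key observation: This trace re-runs the system from the modified initial state.

Derivation:
t=0: [203, 123, 101, 91, 127, 92, 28, 28, 82, 226, 82, 95, 160, 250, 149, 20]
t=1: [150, 105, 34, 34, 36, 68, 99, 170, 145, 155, 108, 123, 82, 107, 106, 155]
t=2: [101, 96, 115, 151, 172, 140, 124, 107, 136, 100, 78, 114, 131, 100, 67, 102]
t=3: [24, 31, 65, 118, 137, 114, 72, 66, 58, 110, 118, 118, 58, 100, 102, 84]
t=4: [170, 160, 146, 117, 73, 118, 170, 212, 156, 95, 56, 102, 105, 78, 94, 147]
t=5: [145, 142, 108, 127, 127, 142, 159, 190, 134, 105, 90, 80, 94, 109, 112, 101]
t=6: [86, 90, 72, 67, 88, 110, 151, 152, 109, 43, 85, 102, 90, 35, 40, 60]
t=7: [163, 146, 156, 154, 78, 56, 103, 102, 106, 155, 159, 88, 56, 110, 171, 205]
t=8: [166, 133, 129, 165, 193, 158, 79, 32, 64, 108, 98, 101, 91, 126, 150, 189]
t=9: [151, 108, 107, 150, 173, 191, 182, 193, 140, 85, 28, 19, 34, 70, 134, 165]
t=10: [109, 66, 65, 113, 168, 190, 201, 172, 180, 173, 166, 134, 162, 161, 150, 128]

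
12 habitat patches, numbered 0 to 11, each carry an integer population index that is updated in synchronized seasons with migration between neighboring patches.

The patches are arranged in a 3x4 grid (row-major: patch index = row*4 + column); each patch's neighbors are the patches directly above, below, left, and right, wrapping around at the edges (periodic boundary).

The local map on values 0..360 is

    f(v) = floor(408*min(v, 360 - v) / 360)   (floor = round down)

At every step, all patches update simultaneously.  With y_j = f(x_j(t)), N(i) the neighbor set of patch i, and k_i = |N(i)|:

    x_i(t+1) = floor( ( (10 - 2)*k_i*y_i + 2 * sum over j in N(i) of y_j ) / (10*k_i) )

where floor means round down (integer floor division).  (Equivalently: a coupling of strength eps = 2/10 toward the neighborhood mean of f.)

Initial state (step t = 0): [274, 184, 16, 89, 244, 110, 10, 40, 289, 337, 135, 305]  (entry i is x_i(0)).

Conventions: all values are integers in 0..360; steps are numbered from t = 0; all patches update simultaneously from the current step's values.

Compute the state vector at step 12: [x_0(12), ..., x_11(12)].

Simulating step by step:
t=0: [274, 184, 16, 89, 244, 110, 10, 40, 289, 337, 135, 305]
t=1: [103, 172, 37, 91, 122, 117, 25, 51, 79, 48, 128, 68]
t=2: [119, 172, 56, 96, 130, 126, 41, 62, 90, 71, 126, 81]
t=3: [134, 176, 74, 104, 140, 136, 57, 75, 104, 93, 127, 93]
t=4: [150, 183, 92, 114, 151, 149, 74, 90, 119, 114, 132, 107]
t=5: [167, 188, 111, 128, 165, 163, 92, 106, 136, 135, 141, 122]
t=6: [185, 187, 130, 144, 181, 179, 112, 124, 156, 156, 153, 139]
t=7: [195, 192, 150, 162, 197, 196, 133, 144, 177, 178, 168, 158]
t=8: [187, 189, 171, 181, 183, 184, 155, 165, 197, 199, 187, 180]
t=9: [195, 192, 192, 200, 198, 196, 178, 188, 186, 184, 194, 201]
t=10: [187, 190, 190, 182, 184, 186, 198, 192, 195, 197, 188, 182]
t=11: [195, 192, 192, 199, 197, 195, 185, 191, 188, 185, 193, 199]
t=12: [187, 190, 189, 183, 185, 188, 196, 190, 192, 196, 189, 183]

Answer: [187, 190, 189, 183, 185, 188, 196, 190, 192, 196, 189, 183]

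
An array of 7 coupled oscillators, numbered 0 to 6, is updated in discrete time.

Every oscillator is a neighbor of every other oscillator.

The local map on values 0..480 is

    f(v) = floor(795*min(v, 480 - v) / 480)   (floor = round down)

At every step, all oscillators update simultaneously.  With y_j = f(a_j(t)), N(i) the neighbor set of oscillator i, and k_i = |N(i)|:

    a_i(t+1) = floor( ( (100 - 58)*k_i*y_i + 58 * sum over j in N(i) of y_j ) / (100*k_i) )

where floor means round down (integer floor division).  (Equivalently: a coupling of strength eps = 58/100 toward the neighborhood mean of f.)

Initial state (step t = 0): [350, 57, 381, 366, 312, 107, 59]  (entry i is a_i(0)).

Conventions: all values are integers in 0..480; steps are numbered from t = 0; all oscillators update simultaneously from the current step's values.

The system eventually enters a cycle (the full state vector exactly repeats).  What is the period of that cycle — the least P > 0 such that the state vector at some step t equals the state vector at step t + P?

Answer: 4
Key observation: The state at step 9, [351, 351, 351, 351, 351, 351, 351], reappears at step 13 — and no state repeats earlier — so the cycle the system enters has period 4.

Derivation:
t=0: [350, 57, 381, 366, 312, 107, 59]
t=1: [186, 147, 169, 177, 207, 174, 148]
t=2: [292, 271, 283, 287, 303, 286, 272]
t=3: [319, 330, 323, 321, 313, 322, 329]
t=4: [262, 256, 260, 261, 265, 260, 257]
t=5: [362, 366, 363, 363, 361, 363, 365]
t=6: [193, 191, 192, 192, 194, 192, 191]
t=7: [318, 317, 318, 318, 318, 318, 317]
t=8: [268, 268, 268, 268, 268, 268, 268]
t=9: [351, 351, 351, 351, 351, 351, 351]
t=10: [213, 213, 213, 213, 213, 213, 213]
t=11: [352, 352, 352, 352, 352, 352, 352]
t=12: [212, 212, 212, 212, 212, 212, 212]
t=13: [351, 351, 351, 351, 351, 351, 351]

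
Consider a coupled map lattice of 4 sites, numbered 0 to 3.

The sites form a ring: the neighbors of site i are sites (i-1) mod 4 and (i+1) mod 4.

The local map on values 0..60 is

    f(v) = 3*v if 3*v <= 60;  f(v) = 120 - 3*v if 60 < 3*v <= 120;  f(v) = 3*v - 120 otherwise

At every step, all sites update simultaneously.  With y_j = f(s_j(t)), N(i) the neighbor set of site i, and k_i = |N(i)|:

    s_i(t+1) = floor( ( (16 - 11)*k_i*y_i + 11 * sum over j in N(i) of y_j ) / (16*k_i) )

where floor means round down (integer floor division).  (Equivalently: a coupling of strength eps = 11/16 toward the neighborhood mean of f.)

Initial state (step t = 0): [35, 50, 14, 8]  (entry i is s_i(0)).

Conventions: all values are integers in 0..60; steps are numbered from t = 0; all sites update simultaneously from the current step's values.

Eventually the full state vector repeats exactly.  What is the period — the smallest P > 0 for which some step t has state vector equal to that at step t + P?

Answer: 4
Key observation: The state at step 22, [9, 9, 9, 9], reappears at step 26 — and no state repeats earlier — so the cycle the system enters has period 4.

Derivation:
t=0: [35, 50, 14, 8]
t=1: [23, 28, 31, 27]
t=2: [41, 38, 34, 39]
t=3: [4, 9, 8, 8]
t=4: [21, 20, 25, 19]
t=5: [58, 53, 54, 52]
t=6: [42, 45, 38, 44]
t=7: [11, 8, 11, 7]
t=8: [25, 30, 25, 29]
t=9: [35, 40, 35, 41]
t=10: [5, 10, 5, 11]
t=11: [26, 19, 26, 20]
t=12: [53, 46, 53, 47]
t=13: [25, 32, 25, 33]
t=14: [29, 38, 29, 37]
t=15: [15, 24, 15, 25]
t=16: [46, 45, 46, 45]
t=17: [15, 17, 15, 17]
t=18: [49, 46, 49, 46]
t=19: [20, 24, 20, 24]
t=20: [51, 56, 51, 56]
t=21: [43, 37, 43, 37]
t=22: [9, 9, 9, 9]
t=23: [27, 27, 27, 27]
t=24: [39, 39, 39, 39]
t=25: [3, 3, 3, 3]
t=26: [9, 9, 9, 9]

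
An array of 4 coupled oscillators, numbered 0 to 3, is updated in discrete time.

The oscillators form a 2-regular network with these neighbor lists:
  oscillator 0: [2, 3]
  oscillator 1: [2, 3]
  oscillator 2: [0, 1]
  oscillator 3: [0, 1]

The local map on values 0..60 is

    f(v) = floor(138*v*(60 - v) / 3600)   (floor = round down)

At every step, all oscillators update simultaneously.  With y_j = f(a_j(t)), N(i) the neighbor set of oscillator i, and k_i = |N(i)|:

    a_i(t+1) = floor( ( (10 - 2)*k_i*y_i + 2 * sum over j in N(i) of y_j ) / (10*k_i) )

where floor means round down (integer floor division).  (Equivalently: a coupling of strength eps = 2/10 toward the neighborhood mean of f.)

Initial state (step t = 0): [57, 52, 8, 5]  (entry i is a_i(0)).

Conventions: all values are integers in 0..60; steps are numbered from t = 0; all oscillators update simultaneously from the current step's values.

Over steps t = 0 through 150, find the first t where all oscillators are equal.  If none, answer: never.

Simulating step by step:
t=0: [57, 52, 8, 5]  (not all equal)
t=1: [7, 14, 14, 10]  (not all equal)
t=2: [15, 23, 23, 19]  (not all equal)
t=3: [26, 31, 31, 28]  (not all equal)
t=4: [33, 34, 33, 33]  (not all equal)
t=5: [34, 33, 33, 33]  (not all equal)
t=6: [33, 34, 33, 33]  (not all equal)

Answer: never
Key observation: The state at step 4 reappears at step 6 — the system is in a cycle of period 2 from step 4 on.  No step 0..6 is synchronized, and the cycle repeats forever, so no step up to 150 (or ever) has all oscillators equal.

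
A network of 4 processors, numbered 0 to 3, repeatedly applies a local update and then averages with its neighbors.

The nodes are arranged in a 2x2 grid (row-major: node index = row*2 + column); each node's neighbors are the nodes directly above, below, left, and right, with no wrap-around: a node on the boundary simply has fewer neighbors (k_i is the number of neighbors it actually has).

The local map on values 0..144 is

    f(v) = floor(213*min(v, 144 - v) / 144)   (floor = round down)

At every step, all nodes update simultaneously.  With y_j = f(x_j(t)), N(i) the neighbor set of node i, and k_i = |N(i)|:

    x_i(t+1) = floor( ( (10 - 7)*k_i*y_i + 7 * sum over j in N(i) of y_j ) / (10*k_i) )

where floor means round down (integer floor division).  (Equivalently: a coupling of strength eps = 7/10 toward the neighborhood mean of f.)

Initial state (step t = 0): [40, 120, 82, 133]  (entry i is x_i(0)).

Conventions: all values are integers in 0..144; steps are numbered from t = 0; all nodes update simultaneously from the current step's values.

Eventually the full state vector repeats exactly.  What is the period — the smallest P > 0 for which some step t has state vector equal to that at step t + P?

Answer: 6
Key observation: The state at step 9, [97, 97, 97, 97], reappears at step 15 — and no state repeats earlier — so the cycle the system enters has period 6.

Derivation:
t=0: [40, 120, 82, 133]
t=1: [61, 36, 53, 48]
t=2: [72, 72, 79, 67]
t=3: [102, 103, 100, 100]
t=4: [62, 62, 63, 63]
t=5: [91, 91, 92, 92]
t=6: [77, 77, 76, 76]
t=7: [99, 99, 99, 99]
t=8: [66, 66, 66, 66]
t=9: [97, 97, 97, 97]
t=10: [69, 69, 69, 69]
t=11: [102, 102, 102, 102]
t=12: [62, 62, 62, 62]
t=13: [91, 91, 91, 91]
t=14: [78, 78, 78, 78]
t=15: [97, 97, 97, 97]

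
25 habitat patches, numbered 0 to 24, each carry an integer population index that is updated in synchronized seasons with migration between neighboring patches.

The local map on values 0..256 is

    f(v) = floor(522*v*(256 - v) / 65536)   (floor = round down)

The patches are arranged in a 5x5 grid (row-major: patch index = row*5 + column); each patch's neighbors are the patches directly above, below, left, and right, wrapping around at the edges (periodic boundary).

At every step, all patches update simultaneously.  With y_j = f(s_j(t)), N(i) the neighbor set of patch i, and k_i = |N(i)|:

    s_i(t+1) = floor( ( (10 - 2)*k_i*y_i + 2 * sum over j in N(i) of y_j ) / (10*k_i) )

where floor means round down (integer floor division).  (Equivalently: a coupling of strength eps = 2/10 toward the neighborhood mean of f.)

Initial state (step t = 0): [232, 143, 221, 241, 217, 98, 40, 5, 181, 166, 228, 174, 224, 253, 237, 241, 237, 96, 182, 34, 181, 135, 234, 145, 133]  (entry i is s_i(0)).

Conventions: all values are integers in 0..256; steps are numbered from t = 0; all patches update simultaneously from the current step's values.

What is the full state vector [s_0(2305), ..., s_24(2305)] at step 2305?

Simulating step by step:
t=0: [232, 143, 221, 241, 217, 98, 40, 5, 181, 166, 228, 174, 224, 253, 237, 241, 237, 96, 182, 34, 181, 135, 234, 145, 133]
t=1: [56, 117, 59, 40, 69, 112, 73, 21, 94, 111, 54, 100, 58, 20, 39, 35, 47, 109, 101, 63, 103, 119, 54, 117, 122]
t=2: [95, 124, 89, 76, 102, 122, 105, 51, 110, 123, 87, 117, 89, 49, 70, 68, 84, 120, 118, 95, 120, 124, 92, 123, 126]
t=3: [122, 128, 116, 111, 124, 128, 124, 90, 121, 128, 116, 127, 115, 87, 104, 104, 116, 127, 126, 119, 127, 128, 121, 128, 129]
t=4: [130, 129, 128, 128, 129, 129, 129, 120, 128, 129, 128, 129, 127, 119, 125, 125, 128, 129, 129, 128, 129, 129, 129, 129, 129]
t=5: [130, 130, 129, 130, 130, 130, 129, 129, 129, 130, 130, 130, 129, 129, 129, 130, 130, 130, 129, 130, 130, 130, 130, 130, 130]
t=6: [130, 130, 130, 130, 130, 130, 130, 130, 130, 130, 130, 130, 130, 130, 130, 130, 130, 130, 130, 130, 130, 130, 130, 130, 130]
t=7: [130, 130, 130, 130, 130, 130, 130, 130, 130, 130, 130, 130, 130, 130, 130, 130, 130, 130, 130, 130, 130, 130, 130, 130, 130]

Answer: [130, 130, 130, 130, 130, 130, 130, 130, 130, 130, 130, 130, 130, 130, 130, 130, 130, 130, 130, 130, 130, 130, 130, 130, 130]
Key observation: The state at step 6, [130, 130, 130, 130, 130, 130, 130, 130, 130, 130, 130, 130, 130, 130, 130, 130, 130, 130, 130, 130, 130, 130, 130, 130, 130], reappears at step 7: the system is in a cycle of period 1 from step 6 on.  Therefore the state at step 2305 equals the state at step 6 + ((2305 - 6) mod 1) = 6, which is [130, 130, 130, 130, 130, 130, 130, 130, 130, 130, 130, 130, 130, 130, 130, 130, 130, 130, 130, 130, 130, 130, 130, 130, 130].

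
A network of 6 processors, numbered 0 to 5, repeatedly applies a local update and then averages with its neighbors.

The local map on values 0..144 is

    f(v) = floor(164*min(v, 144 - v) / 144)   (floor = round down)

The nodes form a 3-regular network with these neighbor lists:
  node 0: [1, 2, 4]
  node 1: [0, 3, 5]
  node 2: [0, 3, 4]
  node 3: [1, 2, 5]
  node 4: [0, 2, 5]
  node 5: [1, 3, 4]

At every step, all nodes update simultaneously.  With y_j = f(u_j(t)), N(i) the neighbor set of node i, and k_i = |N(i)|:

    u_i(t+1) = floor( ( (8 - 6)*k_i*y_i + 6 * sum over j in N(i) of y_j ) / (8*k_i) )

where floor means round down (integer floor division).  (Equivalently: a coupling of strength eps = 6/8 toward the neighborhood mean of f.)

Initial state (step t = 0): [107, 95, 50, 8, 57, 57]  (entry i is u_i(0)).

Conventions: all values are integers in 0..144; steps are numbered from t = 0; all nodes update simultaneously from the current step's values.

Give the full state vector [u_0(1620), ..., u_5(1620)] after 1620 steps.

Answer: [77, 77, 77, 77, 77, 77]
Key observation: The state at step 5, [76, 76, 76, 76, 76, 76], reappears at step 7: the system is in a cycle of period 2 from step 5 on.  Therefore the state at step 1620 equals the state at step 5 + ((1620 - 5) mod 2) = 6, which is [77, 77, 77, 77, 77, 77].

Derivation:
t=0: [107, 95, 50, 8, 57, 57]
t=1: [54, 42, 42, 46, 56, 48]
t=2: [54, 53, 55, 50, 56, 54]
t=3: [61, 59, 60, 59, 61, 60]
t=4: [68, 67, 68, 67, 68, 67]
t=5: [76, 76, 76, 76, 76, 76]
t=6: [77, 77, 77, 77, 77, 77]
t=7: [76, 76, 76, 76, 76, 76]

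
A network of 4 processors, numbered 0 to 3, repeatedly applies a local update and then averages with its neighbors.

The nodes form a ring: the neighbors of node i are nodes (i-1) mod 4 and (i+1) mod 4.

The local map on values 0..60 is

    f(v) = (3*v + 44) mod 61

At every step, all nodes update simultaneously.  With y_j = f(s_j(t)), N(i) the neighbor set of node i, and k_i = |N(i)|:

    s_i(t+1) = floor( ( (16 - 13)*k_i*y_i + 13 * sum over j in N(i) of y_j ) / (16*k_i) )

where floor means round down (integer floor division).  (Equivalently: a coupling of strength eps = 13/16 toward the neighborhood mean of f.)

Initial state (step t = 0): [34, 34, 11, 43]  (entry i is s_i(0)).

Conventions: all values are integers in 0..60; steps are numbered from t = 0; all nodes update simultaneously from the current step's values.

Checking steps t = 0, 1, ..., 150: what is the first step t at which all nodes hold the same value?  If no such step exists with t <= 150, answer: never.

Answer: 22
Key observation: Synchronization is absorbing here: once all nodes are equal they stay equal, and step 22 is the first all-equal step.

Derivation:
t=0: [34, 34, 11, 43]  (not all equal)
t=1: [34, 20, 33, 25]  (not all equal)
t=2: [45, 26, 44, 29]  (not all equal)
t=3: [14, 45, 13, 46]  (not all equal)
t=4: [52, 29, 51, 30]  (not all equal)
t=5: [11, 14, 11, 14]  (not all equal)
t=6: [23, 17, 23, 17]  (not all equal)
t=7: [37, 48, 37, 48]  (not all equal)
t=8: [10, 27, 10, 27]  (not all equal)
t=9: [4, 11, 4, 11]  (not all equal)
t=10: [23, 48, 23, 48]  (not all equal)
t=11: [13, 43, 13, 43]  (not all equal)
t=12: [45, 27, 45, 27]  (not all equal)
t=13: [13, 46, 13, 46]  (not all equal)
t=14: [52, 29, 52, 29]  (not all equal)
t=15: [10, 15, 10, 15]  (not all equal)
t=16: [25, 15, 25, 15]  (not all equal)
t=17: [33, 52, 33, 52]  (not all equal)
t=18: [17, 20, 17, 20]  (not all equal)
t=19: [41, 35, 41, 35]  (not all equal)
t=20: [30, 41, 30, 41]  (not all equal)
t=21: [38, 18, 38, 18]  (not all equal)
t=22: [36, 36, 36, 36]  (all equal)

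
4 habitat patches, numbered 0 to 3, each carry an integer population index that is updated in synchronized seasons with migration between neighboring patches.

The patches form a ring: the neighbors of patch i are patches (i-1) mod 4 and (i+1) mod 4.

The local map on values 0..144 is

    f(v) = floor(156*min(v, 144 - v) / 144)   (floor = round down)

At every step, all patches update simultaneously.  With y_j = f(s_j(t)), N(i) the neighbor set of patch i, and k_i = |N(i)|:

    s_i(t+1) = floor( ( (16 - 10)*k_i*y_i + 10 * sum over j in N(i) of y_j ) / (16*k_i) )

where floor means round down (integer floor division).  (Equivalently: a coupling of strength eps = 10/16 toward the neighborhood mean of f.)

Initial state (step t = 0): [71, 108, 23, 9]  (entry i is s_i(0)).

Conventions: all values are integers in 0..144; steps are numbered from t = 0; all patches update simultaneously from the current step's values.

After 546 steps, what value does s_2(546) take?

Simulating step by step:
t=0: [71, 108, 23, 9]
t=1: [43, 45, 24, 34]
t=2: [43, 40, 36, 36]
t=3: [42, 42, 40, 41]
t=4: [44, 44, 43, 44]
t=5: [47, 46, 46, 46]
t=6: [49, 49, 49, 49]
t=7: [53, 53, 53, 53]
t=8: [57, 57, 57, 57]
t=9: [61, 61, 61, 61]
t=10: [66, 66, 66, 66]
t=11: [71, 71, 71, 71]
t=12: [76, 76, 76, 76]
t=13: [73, 73, 73, 73]
t=14: [76, 76, 76, 76]

Answer: s_2(546) = 76
Key observation: The state at step 12, [76, 76, 76, 76], reappears at step 14: the system is in a cycle of period 2 from step 12 on.  Therefore the state at step 546 equals the state at step 12 + ((546 - 12) mod 2) = 12, which is [76, 76, 76, 76].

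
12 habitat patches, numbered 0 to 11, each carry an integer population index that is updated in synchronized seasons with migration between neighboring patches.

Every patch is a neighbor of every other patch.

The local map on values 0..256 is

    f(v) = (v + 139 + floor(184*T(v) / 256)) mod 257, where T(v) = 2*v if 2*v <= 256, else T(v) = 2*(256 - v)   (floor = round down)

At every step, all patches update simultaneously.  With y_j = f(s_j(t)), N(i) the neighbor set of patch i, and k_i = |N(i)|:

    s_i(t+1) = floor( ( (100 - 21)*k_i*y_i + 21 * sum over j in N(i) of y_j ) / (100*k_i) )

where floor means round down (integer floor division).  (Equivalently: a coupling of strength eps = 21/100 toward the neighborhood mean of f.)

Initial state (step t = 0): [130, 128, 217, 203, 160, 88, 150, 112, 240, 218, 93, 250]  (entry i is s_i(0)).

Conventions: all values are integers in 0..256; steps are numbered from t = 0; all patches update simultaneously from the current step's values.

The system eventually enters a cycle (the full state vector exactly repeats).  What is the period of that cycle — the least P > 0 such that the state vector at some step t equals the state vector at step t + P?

Answer: 2
Key observation: The state at step 6, [173, 173, 173, 173, 173, 173, 173, 173, 173, 173, 173, 173], reappears at step 8 — and no state repeats earlier — so the cycle the system enters has period 2.

Derivation:
t=0: [130, 128, 217, 203, 160, 88, 150, 112, 240, 218, 93, 250]
t=1: [184, 185, 155, 159, 174, 109, 177, 155, 147, 154, 118, 143]
t=2: [170, 170, 180, 178, 173, 153, 172, 180, 182, 180, 170, 184]
t=3: [174, 174, 171, 172, 173, 180, 173, 171, 170, 171, 174, 169]
t=4: [173, 173, 174, 174, 174, 171, 174, 174, 174, 174, 173, 175]
t=5: [173, 173, 173, 173, 173, 174, 173, 173, 173, 173, 173, 173]
t=6: [173, 173, 173, 173, 173, 173, 173, 173, 173, 173, 173, 173]
t=7: [174, 174, 174, 174, 174, 174, 174, 174, 174, 174, 174, 174]
t=8: [173, 173, 173, 173, 173, 173, 173, 173, 173, 173, 173, 173]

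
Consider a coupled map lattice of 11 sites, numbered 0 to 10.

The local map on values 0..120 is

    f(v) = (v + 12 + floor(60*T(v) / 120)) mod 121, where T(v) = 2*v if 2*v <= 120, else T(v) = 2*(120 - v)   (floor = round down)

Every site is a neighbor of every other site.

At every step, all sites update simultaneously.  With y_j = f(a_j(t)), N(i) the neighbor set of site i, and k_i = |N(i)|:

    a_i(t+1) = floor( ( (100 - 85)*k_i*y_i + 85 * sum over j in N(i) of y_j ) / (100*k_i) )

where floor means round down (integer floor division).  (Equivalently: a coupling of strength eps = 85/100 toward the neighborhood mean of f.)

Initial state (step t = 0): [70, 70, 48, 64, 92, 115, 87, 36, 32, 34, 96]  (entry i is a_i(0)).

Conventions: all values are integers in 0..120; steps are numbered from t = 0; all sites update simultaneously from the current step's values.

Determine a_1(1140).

Simulating step by step:
t=0: [70, 70, 48, 64, 92, 115, 87, 36, 32, 34, 96]
t=1: [36, 36, 43, 36, 36, 36, 36, 41, 41, 41, 36]
t=2: [87, 87, 88, 87, 87, 87, 87, 88, 88, 88, 87]
t=3: [11, 11, 11, 11, 11, 11, 11, 11, 11, 11, 11]
t=4: [34, 34, 34, 34, 34, 34, 34, 34, 34, 34, 34]
t=5: [80, 80, 80, 80, 80, 80, 80, 80, 80, 80, 80]
t=6: [11, 11, 11, 11, 11, 11, 11, 11, 11, 11, 11]

Answer: a_1(1140) = 11
Key observation: The state at step 3, [11, 11, 11, 11, 11, 11, 11, 11, 11, 11, 11], reappears at step 6: the system is in a cycle of period 3 from step 3 on.  Therefore the state at step 1140 equals the state at step 3 + ((1140 - 3) mod 3) = 3, which is [11, 11, 11, 11, 11, 11, 11, 11, 11, 11, 11].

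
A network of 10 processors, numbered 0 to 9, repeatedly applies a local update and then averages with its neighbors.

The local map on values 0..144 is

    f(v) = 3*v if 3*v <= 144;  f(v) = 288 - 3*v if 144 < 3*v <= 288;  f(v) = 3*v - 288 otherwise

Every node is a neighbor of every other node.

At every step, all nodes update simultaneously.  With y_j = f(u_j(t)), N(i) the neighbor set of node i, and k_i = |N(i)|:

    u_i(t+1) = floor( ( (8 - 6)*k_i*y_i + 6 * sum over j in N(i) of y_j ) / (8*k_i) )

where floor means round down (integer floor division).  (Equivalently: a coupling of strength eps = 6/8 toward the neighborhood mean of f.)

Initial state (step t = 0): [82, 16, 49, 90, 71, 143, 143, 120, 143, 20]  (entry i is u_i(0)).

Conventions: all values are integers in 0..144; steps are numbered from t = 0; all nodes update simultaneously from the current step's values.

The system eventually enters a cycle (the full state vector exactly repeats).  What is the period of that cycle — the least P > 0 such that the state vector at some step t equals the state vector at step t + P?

Simulating step by step:
t=0: [82, 16, 49, 90, 71, 143, 143, 120, 143, 20]
t=1: [80, 81, 96, 76, 85, 96, 96, 85, 96, 83]
t=2: [29, 29, 21, 31, 27, 21, 21, 27, 21, 28]
t=3: [78, 78, 74, 79, 77, 74, 74, 77, 74, 77]
t=4: [58, 58, 60, 58, 59, 60, 60, 59, 60, 59]
t=5: [111, 111, 110, 111, 110, 110, 110, 110, 110, 110]
t=6: [43, 43, 42, 43, 42, 42, 42, 42, 42, 42]
t=7: [127, 127, 126, 127, 126, 126, 126, 126, 126, 126]
t=8: [91, 91, 90, 91, 90, 90, 90, 90, 90, 90]
t=9: [16, 16, 17, 16, 17, 17, 17, 17, 17, 17]
t=10: [49, 49, 50, 49, 50, 50, 50, 50, 50, 50]
t=11: [139, 139, 138, 139, 138, 138, 138, 138, 138, 138]
t=12: [127, 127, 126, 127, 126, 126, 126, 126, 126, 126]

Answer: 5
Key observation: The state at step 7, [127, 127, 126, 127, 126, 126, 126, 126, 126, 126], reappears at step 12 — and no state repeats earlier — so the cycle the system enters has period 5.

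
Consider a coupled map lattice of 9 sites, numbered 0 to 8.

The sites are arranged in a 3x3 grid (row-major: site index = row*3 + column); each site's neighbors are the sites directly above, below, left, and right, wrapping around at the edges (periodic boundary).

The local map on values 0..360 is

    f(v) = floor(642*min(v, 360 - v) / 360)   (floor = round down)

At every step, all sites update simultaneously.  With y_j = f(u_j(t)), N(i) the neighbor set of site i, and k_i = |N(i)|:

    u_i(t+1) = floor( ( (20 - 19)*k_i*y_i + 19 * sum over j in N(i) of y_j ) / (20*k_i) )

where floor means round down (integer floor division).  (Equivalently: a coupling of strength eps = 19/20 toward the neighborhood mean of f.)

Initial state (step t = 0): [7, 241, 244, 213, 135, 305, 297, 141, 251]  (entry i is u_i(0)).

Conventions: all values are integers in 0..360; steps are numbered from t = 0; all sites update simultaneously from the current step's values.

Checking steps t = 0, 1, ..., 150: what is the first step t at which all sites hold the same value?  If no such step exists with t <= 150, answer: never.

Answer: 11
Key observation: Synchronization is absorbing here: once all sites are equal they stay equal, and step 11 is the first all-equal step.

Derivation:
t=0: [7, 241, 244, 213, 135, 305, 297, 141, 251]  (not all equal)
t=1: [188, 178, 132, 122, 207, 219, 176, 192, 168]  (not all equal)
t=2: [272, 279, 290, 282, 271, 255, 281, 300, 275]  (not all equal)
t=3: [137, 136, 157, 159, 144, 145, 138, 146, 140]  (not all equal)
t=4: [261, 258, 249, 252, 260, 266, 258, 248, 260]  (not all equal)
t=5: [187, 187, 176, 176, 184, 185, 185, 180, 185]  (not all equal)
t=6: [311, 313, 310, 311, 313, 312, 313, 311, 314]  (not all equal)
t=7: [85, 86, 84, 84, 85, 85, 85, 82, 85]  (not all equal)
t=8: [150, 149, 151, 150, 149, 150, 149, 151, 149]  (not all equal)
t=9: [266, 267, 266, 266, 266, 266, 266, 265, 267]  (not all equal)
t=10: [166, 167, 166, 167, 167, 166, 167, 166, 167]  (not all equal)
t=11: [296, 296, 296, 296, 296, 296, 296, 296, 296]  (all equal)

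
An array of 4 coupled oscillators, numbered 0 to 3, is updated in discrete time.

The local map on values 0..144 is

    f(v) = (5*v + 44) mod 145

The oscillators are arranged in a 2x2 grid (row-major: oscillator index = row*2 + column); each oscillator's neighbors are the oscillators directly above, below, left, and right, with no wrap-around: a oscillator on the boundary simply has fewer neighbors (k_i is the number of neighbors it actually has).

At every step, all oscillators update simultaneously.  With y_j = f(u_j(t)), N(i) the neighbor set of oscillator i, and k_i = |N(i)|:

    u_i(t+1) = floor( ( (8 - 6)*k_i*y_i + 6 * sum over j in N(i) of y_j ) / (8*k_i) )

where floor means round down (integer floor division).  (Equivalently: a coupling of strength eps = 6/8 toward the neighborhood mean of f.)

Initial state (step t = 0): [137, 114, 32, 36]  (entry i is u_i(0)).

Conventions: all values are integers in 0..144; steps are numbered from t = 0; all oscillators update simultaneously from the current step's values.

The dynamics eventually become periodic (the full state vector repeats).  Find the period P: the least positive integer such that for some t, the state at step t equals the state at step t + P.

Answer: 4
Key observation: The state at step 17, [60, 26, 26, 62], reappears at step 21 — and no state repeats earlier — so the cycle the system enters has period 4.

Derivation:
t=0: [137, 114, 32, 36]
t=1: [35, 39, 45, 54]
t=2: [100, 60, 67, 87]
t=3: [80, 70, 79, 64]
t=4: [42, 57, 32, 59]
t=5: [64, 69, 74, 49]
t=6: [102, 106, 112, 119]
t=7: [90, 101, 72, 75]
t=8: [100, 99, 99, 117]
t=9: [105, 85, 85, 90]
t=10: [59, 80, 80, 40]
t=11: [19, 57, 57, 31]
t=12: [64, 82, 82, 42]
t=13: [32, 73, 73, 41]
t=14: [104, 90, 90, 115]
t=15: [76, 77, 77, 54]
t=16: [137, 94, 94, 110]
t=17: [60, 26, 26, 62]
t=18: [35, 51, 51, 37]
t=19: [25, 61, 61, 27]
t=20: [50, 36, 36, 52]
t=21: [60, 26, 26, 62]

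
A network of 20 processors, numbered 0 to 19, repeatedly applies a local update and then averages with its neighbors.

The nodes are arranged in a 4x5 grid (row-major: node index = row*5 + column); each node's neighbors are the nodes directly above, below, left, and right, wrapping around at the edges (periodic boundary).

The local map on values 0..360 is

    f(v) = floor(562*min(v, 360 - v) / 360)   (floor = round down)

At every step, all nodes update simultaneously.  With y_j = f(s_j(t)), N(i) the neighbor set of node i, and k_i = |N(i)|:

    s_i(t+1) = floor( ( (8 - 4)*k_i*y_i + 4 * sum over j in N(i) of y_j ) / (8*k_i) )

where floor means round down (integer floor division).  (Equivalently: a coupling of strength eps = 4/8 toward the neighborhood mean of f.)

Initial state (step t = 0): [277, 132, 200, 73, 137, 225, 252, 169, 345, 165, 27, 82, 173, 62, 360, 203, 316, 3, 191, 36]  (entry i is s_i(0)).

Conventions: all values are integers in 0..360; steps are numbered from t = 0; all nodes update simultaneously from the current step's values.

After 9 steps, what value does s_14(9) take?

Simulating step by step:
t=0: [277, 132, 200, 73, 137, 225, 252, 169, 345, 165, 27, 82, 173, 62, 360, 203, 316, 3, 191, 36]
t=1: [173, 179, 197, 150, 175, 179, 184, 220, 102, 184, 93, 132, 196, 117, 56, 159, 106, 108, 165, 118]
t=2: [269, 259, 239, 234, 256, 259, 259, 226, 193, 236, 175, 208, 224, 185, 141, 219, 195, 200, 224, 200]
t=3: [158, 171, 195, 200, 178, 174, 173, 206, 238, 196, 240, 230, 227, 249, 233, 225, 236, 233, 226, 226]
t=4: [251, 253, 247, 241, 258, 255, 257, 235, 209, 245, 203, 208, 205, 187, 202, 209, 206, 207, 208, 216]
t=5: [175, 176, 186, 193, 174, 175, 175, 199, 221, 189, 232, 229, 238, 254, 237, 227, 229, 230, 233, 221]
t=6: [264, 264, 258, 249, 262, 262, 261, 244, 225, 252, 209, 210, 197, 182, 201, 215, 212, 208, 204, 216]
t=7: [159, 161, 172, 182, 165, 164, 166, 187, 204, 179, 225, 226, 243, 257, 237, 217, 221, 229, 235, 220]
t=8: [247, 249, 259, 258, 256, 252, 252, 254, 244, 258, 215, 212, 196, 181, 204, 223, 218, 209, 204, 217]
t=9: [177, 176, 170, 172, 170, 175, 176, 177, 185, 173, 219, 224, 241, 254, 232, 212, 217, 227, 233, 219]

Answer: s_14(9) = 232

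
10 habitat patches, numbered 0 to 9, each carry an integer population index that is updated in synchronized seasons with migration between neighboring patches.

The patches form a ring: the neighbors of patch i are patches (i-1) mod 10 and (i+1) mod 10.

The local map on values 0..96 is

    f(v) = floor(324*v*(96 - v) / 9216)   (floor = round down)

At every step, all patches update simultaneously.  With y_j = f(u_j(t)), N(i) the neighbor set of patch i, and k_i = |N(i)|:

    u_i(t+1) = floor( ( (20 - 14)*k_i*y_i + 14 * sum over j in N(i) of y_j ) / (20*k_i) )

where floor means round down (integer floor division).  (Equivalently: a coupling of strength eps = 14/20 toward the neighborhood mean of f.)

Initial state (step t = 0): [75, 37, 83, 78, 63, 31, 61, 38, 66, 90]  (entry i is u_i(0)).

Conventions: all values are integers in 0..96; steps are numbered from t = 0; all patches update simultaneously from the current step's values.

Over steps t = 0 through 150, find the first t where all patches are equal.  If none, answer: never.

Answer: 12
Key observation: Synchronization is absorbing here: once all patches are equal they stay equal, and step 12 is the first all-equal step.

Derivation:
t=0: [75, 37, 83, 78, 63, 31, 61, 38, 66, 90]  (not all equal)
t=1: [49, 55, 54, 53, 63, 72, 73, 73, 53, 48]  (not all equal)
t=2: [80, 79, 79, 77, 70, 64, 59, 66, 73, 80]  (not all equal)
t=3: [45, 46, 48, 53, 61, 70, 72, 67, 57, 49]  (not all equal)
t=4: [80, 80, 80, 78, 72, 66, 63, 68, 75, 79]  (not all equal)
t=5: [45, 45, 46, 51, 59, 67, 69, 64, 56, 49]  (not all equal)
t=6: [80, 80, 80, 78, 74, 69, 68, 71, 76, 79]  (not all equal)
t=7: [45, 45, 46, 50, 57, 62, 64, 60, 54, 48]  (not all equal)
t=8: [80, 80, 80, 79, 77, 74, 73, 75, 78, 79]  (not all equal)
t=9: [45, 45, 45, 47, 51, 55, 56, 54, 50, 47]  (not all equal)
t=10: [80, 80, 80, 80, 79, 79, 78, 79, 79, 80]  (not all equal)
t=11: [45, 45, 45, 45, 46, 47, 47, 47, 46, 45]  (not all equal)
t=12: [80, 80, 80, 80, 80, 80, 80, 80, 80, 80]  (all equal)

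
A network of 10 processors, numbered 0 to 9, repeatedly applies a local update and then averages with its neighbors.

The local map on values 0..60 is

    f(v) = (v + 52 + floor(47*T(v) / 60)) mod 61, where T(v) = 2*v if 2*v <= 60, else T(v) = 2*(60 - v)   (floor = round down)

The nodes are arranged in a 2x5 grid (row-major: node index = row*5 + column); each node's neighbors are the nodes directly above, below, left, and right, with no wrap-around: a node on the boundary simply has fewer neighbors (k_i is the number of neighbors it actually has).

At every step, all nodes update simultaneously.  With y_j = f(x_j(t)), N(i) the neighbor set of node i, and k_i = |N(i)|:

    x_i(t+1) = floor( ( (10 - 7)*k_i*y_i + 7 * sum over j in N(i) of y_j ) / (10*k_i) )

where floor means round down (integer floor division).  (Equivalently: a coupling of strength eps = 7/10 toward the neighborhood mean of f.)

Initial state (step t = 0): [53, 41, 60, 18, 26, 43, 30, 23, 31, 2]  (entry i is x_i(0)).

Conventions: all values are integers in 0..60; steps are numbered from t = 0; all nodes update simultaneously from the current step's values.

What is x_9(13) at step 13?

Simulating step by step:
t=0: [53, 41, 60, 18, 26, 43, 30, 23, 31, 2]
t=1: [37, 26, 35, 37, 50, 39, 27, 29, 35, 39]
t=2: [21, 32, 16, 15, 18, 22, 32, 17, 3, 21]
t=3: [31, 20, 25, 38, 36, 31, 21, 32, 42, 46]
t=4: [18, 37, 27, 14, 21, 19, 25, 24, 15, 18]
t=5: [25, 36, 36, 38, 35, 43, 38, 49, 35, 36]
t=6: [38, 14, 15, 3, 2, 37, 28, 19, 15, 3]
t=7: [10, 15, 37, 44, 58, 1, 16, 25, 45, 47]
t=8: [33, 20, 34, 44, 56, 33, 41, 38, 58, 56]
t=9: [17, 14, 25, 43, 55, 3, 11, 13, 42, 52]
t=10: [39, 33, 42, 43, 56, 36, 31, 24, 32, 35]
t=11: [3, 3, 27, 31, 38, 3, 15, 18, 28, 21]
t=12: [59, 52, 41, 16, 18, 48, 44, 32, 20, 14]
t=13: [54, 42, 21, 28, 31, 55, 45, 25, 27, 35]

Answer: x_9(13) = 35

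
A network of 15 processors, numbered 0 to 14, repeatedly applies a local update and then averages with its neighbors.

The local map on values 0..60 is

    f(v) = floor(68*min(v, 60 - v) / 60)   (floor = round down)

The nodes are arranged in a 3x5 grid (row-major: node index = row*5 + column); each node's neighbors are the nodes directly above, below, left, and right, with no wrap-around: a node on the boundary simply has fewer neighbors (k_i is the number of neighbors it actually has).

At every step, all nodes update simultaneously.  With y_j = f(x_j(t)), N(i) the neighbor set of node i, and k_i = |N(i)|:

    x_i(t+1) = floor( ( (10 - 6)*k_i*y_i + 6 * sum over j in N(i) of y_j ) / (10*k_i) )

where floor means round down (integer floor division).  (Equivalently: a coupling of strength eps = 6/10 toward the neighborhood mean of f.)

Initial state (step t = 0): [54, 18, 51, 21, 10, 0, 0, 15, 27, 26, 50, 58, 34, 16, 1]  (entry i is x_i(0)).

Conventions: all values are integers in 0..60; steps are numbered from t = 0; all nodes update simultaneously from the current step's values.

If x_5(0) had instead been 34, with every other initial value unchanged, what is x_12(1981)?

Simulating step by step:
t=0: [54, 18, 51, 21, 10, 34, 0, 15, 27, 26, 50, 58, 34, 16, 1]
t=1: [17, 11, 16, 19, 20, 15, 10, 17, 25, 20, 13, 8, 19, 19, 14]
t=2: [16, 14, 17, 22, 21, 15, 12, 19, 23, 21, 13, 12, 18, 21, 18]
t=3: [16, 16, 19, 23, 23, 15, 15, 20, 24, 23, 14, 14, 19, 22, 21]
t=4: [17, 18, 21, 25, 26, 16, 17, 21, 25, 25, 15, 16, 20, 23, 24]
t=5: [19, 20, 23, 27, 28, 18, 19, 23, 26, 28, 17, 18, 22, 25, 27]
t=6: [21, 22, 26, 29, 30, 20, 21, 25, 28, 30, 19, 20, 24, 27, 29]
t=7: [23, 24, 28, 31, 33, 22, 23, 27, 31, 33, 21, 23, 26, 30, 32]
t=8: [25, 27, 30, 31, 30, 24, 26, 29, 31, 30, 24, 26, 29, 32, 31]
t=9: [28, 30, 32, 32, 33, 27, 29, 31, 32, 33, 27, 29, 31, 31, 32]
t=10: [31, 32, 31, 30, 30, 30, 32, 31, 31, 30, 30, 31, 32, 31, 31]
t=11: [32, 31, 32, 33, 34, 33, 31, 31, 32, 33, 33, 32, 31, 31, 32]
t=12: [31, 31, 31, 30, 29, 30, 31, 31, 31, 30, 30, 31, 31, 31, 31]
t=13: [32, 32, 32, 32, 33, 33, 32, 32, 32, 32, 33, 32, 32, 32, 32]
t=14: [30, 31, 31, 30, 30, 30, 30, 31, 31, 30, 30, 30, 31, 31, 31]
t=15: [33, 32, 32, 33, 34, 34, 33, 32, 32, 33, 34, 33, 32, 32, 32]
t=16: [30, 30, 30, 30, 29, 29, 30, 30, 30, 30, 29, 30, 30, 31, 30]
t=17: [33, 34, 34, 33, 33, 32, 33, 34, 33, 33, 32, 33, 33, 33, 33]
t=18: [30, 29, 29, 29, 30, 30, 29, 29, 29, 30, 30, 30, 29, 30, 30]
t=19: [33, 32, 32, 32, 33, 33, 32, 32, 32, 33, 34, 33, 32, 33, 34]
t=20: [30, 30, 31, 30, 30, 30, 30, 31, 30, 30, 29, 30, 30, 30, 29]
t=21: [34, 33, 32, 33, 34, 33, 33, 32, 33, 33, 33, 33, 33, 33, 33]
t=22: [29, 30, 30, 30, 29, 29, 30, 30, 30, 29, 30, 30, 30, 30, 30]
t=23: [32, 33, 34, 33, 32, 32, 33, 34, 33, 32, 33, 34, 34, 34, 33]
t=24: [30, 30, 29, 30, 30, 30, 29, 29, 29, 30, 30, 29, 29, 29, 30]
t=25: [34, 33, 32, 33, 34, 33, 32, 32, 32, 33, 33, 32, 32, 32, 33]
t=26: [29, 30, 30, 30, 29, 30, 30, 31, 30, 30, 30, 30, 31, 30, 30]
t=27: [33, 33, 33, 33, 33, 33, 33, 32, 33, 33, 34, 33, 32, 33, 34]
t=28: [30, 30, 30, 30, 30, 29, 30, 30, 30, 29, 29, 30, 30, 30, 29]
t=29: [33, 34, 34, 34, 33, 32, 33, 34, 33, 32, 32, 33, 34, 33, 32]
t=30: [30, 29, 29, 29, 30, 30, 29, 29, 29, 30, 30, 30, 29, 30, 30]

Answer: x_12(1981) = 32
Key observation: The state at step 18, [30, 29, 29, 29, 30, 30, 29, 29, 29, 30, 30, 30, 29, 30, 30], reappears at step 30: the system is in a cycle of period 12 from step 18 on.  Therefore the state at step 1981 equals the state at step 18 + ((1981 - 18) mod 12) = 25, which is [34, 33, 32, 33, 34, 33, 32, 32, 32, 33, 33, 32, 32, 32, 33].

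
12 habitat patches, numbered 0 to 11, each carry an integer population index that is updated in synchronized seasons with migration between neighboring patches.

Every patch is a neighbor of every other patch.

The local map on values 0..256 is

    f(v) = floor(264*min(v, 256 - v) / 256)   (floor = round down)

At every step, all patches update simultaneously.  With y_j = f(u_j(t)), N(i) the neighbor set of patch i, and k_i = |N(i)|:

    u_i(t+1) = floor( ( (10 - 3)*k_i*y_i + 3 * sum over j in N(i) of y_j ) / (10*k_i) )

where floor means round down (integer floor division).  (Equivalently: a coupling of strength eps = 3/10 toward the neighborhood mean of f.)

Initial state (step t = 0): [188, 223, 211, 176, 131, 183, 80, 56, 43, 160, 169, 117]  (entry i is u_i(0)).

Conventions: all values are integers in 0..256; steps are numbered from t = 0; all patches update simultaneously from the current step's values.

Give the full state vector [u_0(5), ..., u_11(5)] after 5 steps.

Simulating step by step:
t=0: [188, 223, 211, 176, 131, 183, 80, 56, 43, 160, 169, 117]
t=1: [72, 48, 56, 80, 111, 75, 80, 63, 54, 91, 85, 105]
t=2: [75, 58, 64, 80, 102, 77, 80, 68, 62, 88, 84, 98]
t=3: [77, 65, 70, 81, 96, 79, 81, 73, 68, 86, 84, 94]
t=4: [79, 71, 75, 82, 93, 81, 82, 77, 73, 85, 84, 91]
t=5: [81, 76, 78, 83, 91, 83, 83, 80, 77, 85, 85, 89]

Answer: [81, 76, 78, 83, 91, 83, 83, 80, 77, 85, 85, 89]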